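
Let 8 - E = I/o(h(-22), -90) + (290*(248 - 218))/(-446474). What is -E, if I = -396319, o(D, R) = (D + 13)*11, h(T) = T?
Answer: 8026893659/2009133 ≈ 3995.2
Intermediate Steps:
o(D, R) = 143 + 11*D (o(D, R) = (13 + D)*11 = 143 + 11*D)
E = -8026893659/2009133 (E = 8 - (-396319/(143 + 11*(-22)) + (290*(248 - 218))/(-446474)) = 8 - (-396319/(143 - 242) + (290*30)*(-1/446474)) = 8 - (-396319/(-99) + 8700*(-1/446474)) = 8 - (-396319*(-1/99) - 4350/223237) = 8 - (36029/9 - 4350/223237) = 8 - 1*8042966723/2009133 = 8 - 8042966723/2009133 = -8026893659/2009133 ≈ -3995.2)
-E = -1*(-8026893659/2009133) = 8026893659/2009133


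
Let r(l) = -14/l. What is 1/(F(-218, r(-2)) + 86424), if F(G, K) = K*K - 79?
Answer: 1/86394 ≈ 1.1575e-5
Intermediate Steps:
F(G, K) = -79 + K² (F(G, K) = K² - 79 = -79 + K²)
1/(F(-218, r(-2)) + 86424) = 1/((-79 + (-14/(-2))²) + 86424) = 1/((-79 + (-14*(-½))²) + 86424) = 1/((-79 + 7²) + 86424) = 1/((-79 + 49) + 86424) = 1/(-30 + 86424) = 1/86394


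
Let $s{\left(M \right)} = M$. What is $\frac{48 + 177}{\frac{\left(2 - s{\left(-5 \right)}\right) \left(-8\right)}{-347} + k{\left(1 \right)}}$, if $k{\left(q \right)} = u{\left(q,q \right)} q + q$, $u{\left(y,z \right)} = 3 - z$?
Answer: $\frac{78075}{1097} \approx 71.171$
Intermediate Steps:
$k{\left(q \right)} = q + q \left(3 - q\right)$ ($k{\left(q \right)} = \left(3 - q\right) q + q = q \left(3 - q\right) + q = q + q \left(3 - q\right)$)
$\frac{48 + 177}{\frac{\left(2 - s{\left(-5 \right)}\right) \left(-8\right)}{-347} + k{\left(1 \right)}} = \frac{48 + 177}{\frac{\left(2 - -5\right) \left(-8\right)}{-347} + 1 \left(4 - 1\right)} = \frac{225}{\left(2 + 5\right) \left(-8\right) \left(- \frac{1}{347}\right) + 1 \left(4 - 1\right)} = \frac{225}{7 \left(-8\right) \left(- \frac{1}{347}\right) + 1 \cdot 3} = \frac{225}{\left(-56\right) \left(- \frac{1}{347}\right) + 3} = \frac{225}{\frac{56}{347} + 3} = \frac{225}{\frac{1097}{347}} = 225 \cdot \frac{347}{1097} = \frac{78075}{1097}$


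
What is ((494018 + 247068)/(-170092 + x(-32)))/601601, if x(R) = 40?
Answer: -370543/51151726626 ≈ -7.2440e-6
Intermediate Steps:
((494018 + 247068)/(-170092 + x(-32)))/601601 = ((494018 + 247068)/(-170092 + 40))/601601 = (741086/(-170052))*(1/601601) = (741086*(-1/170052))*(1/601601) = -370543/85026*1/601601 = -370543/51151726626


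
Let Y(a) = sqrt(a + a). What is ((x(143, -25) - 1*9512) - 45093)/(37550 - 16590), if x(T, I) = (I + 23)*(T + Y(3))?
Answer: -54891/20960 - sqrt(6)/10480 ≈ -2.6191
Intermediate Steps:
Y(a) = sqrt(2)*sqrt(a) (Y(a) = sqrt(2*a) = sqrt(2)*sqrt(a))
x(T, I) = (23 + I)*(T + sqrt(6)) (x(T, I) = (I + 23)*(T + sqrt(2)*sqrt(3)) = (23 + I)*(T + sqrt(6)))
((x(143, -25) - 1*9512) - 45093)/(37550 - 16590) = (((23*143 + 23*sqrt(6) - 25*143 - 25*sqrt(6)) - 1*9512) - 45093)/(37550 - 16590) = (((3289 + 23*sqrt(6) - 3575 - 25*sqrt(6)) - 9512) - 45093)/20960 = (((-286 - 2*sqrt(6)) - 9512) - 45093)*(1/20960) = ((-9798 - 2*sqrt(6)) - 45093)*(1/20960) = (-54891 - 2*sqrt(6))*(1/20960) = -54891/20960 - sqrt(6)/10480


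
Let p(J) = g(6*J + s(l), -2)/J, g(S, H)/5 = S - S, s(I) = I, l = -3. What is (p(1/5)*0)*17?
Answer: 0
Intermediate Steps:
g(S, H) = 0 (g(S, H) = 5*(S - S) = 5*0 = 0)
p(J) = 0 (p(J) = 0/J = 0)
(p(1/5)*0)*17 = (0*0)*17 = 0*17 = 0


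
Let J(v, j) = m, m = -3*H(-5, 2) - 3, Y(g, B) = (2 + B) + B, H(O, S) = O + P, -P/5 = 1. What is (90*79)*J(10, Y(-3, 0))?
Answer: 191970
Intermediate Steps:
P = -5 (P = -5*1 = -5)
H(O, S) = -5 + O (H(O, S) = O - 5 = -5 + O)
Y(g, B) = 2 + 2*B
m = 27 (m = -3*(-5 - 5) - 3 = -3*(-10) - 3 = 30 - 3 = 27)
J(v, j) = 27
(90*79)*J(10, Y(-3, 0)) = (90*79)*27 = 7110*27 = 191970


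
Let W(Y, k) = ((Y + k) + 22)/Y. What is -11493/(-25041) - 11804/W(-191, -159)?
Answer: -4704397285/684454 ≈ -6873.2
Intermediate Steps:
W(Y, k) = (22 + Y + k)/Y
-11493/(-25041) - 11804/W(-191, -159) = -11493/(-25041) - 11804*(-191/(22 - 191 - 159)) = -11493*(-1/25041) - 11804/((-1/191*(-328))) = 3831/8347 - 11804/328/191 = 3831/8347 - 11804*191/328 = 3831/8347 - 563641/82 = -4704397285/684454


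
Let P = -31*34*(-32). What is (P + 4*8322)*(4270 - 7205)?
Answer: -196691960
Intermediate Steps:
P = 33728 (P = -1054*(-32) = 33728)
(P + 4*8322)*(4270 - 7205) = (33728 + 4*8322)*(4270 - 7205) = (33728 + 33288)*(-2935) = 67016*(-2935) = -196691960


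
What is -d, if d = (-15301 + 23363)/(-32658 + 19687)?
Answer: 8062/12971 ≈ 0.62154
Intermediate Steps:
d = -8062/12971 (d = 8062/(-12971) = 8062*(-1/12971) = -8062/12971 ≈ -0.62154)
-d = -1*(-8062/12971) = 8062/12971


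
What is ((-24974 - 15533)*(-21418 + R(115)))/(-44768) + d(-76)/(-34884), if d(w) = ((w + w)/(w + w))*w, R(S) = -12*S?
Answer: -211938313103/10274256 ≈ -20628.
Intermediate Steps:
d(w) = w (d(w) = ((2*w)/((2*w)))*w = ((2*w)*(1/(2*w)))*w = 1*w = w)
((-24974 - 15533)*(-21418 + R(115)))/(-44768) + d(-76)/(-34884) = ((-24974 - 15533)*(-21418 - 12*115))/(-44768) - 76/(-34884) = -40507*(-21418 - 1380)*(-1/44768) - 76*(-1/34884) = -40507*(-22798)*(-1/44768) + 1/459 = 923478586*(-1/44768) + 1/459 = -461739293/22384 + 1/459 = -211938313103/10274256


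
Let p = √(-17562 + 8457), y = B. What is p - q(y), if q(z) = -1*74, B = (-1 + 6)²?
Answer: 74 + I*√9105 ≈ 74.0 + 95.42*I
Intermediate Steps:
B = 25 (B = 5² = 25)
y = 25
q(z) = -74
p = I*√9105 (p = √(-9105) = I*√9105 ≈ 95.42*I)
p - q(y) = I*√9105 - 1*(-74) = I*√9105 + 74 = 74 + I*√9105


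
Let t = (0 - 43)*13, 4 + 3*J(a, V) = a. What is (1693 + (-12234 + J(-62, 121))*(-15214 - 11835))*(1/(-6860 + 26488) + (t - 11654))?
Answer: -79469519782054831/19628 ≈ -4.0488e+12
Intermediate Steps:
J(a, V) = -4/3 + a/3
t = -559 (t = -43*13 = -559)
(1693 + (-12234 + J(-62, 121))*(-15214 - 11835))*(1/(-6860 + 26488) + (t - 11654)) = (1693 + (-12234 + (-4/3 + (⅓)*(-62)))*(-15214 - 11835))*(1/(-6860 + 26488) + (-559 - 11654)) = (1693 + (-12234 + (-4/3 - 62/3))*(-27049))*(1/19628 - 12213) = (1693 + (-12234 - 22)*(-27049))*(1/19628 - 12213) = (1693 - 12256*(-27049))*(-239716763/19628) = (1693 + 331512544)*(-239716763/19628) = 331514237*(-239716763/19628) = -79469519782054831/19628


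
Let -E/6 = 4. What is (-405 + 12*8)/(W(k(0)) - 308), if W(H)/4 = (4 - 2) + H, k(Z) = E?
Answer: 103/132 ≈ 0.78030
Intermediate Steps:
E = -24 (E = -6*4 = -24)
k(Z) = -24
W(H) = 8 + 4*H (W(H) = 4*((4 - 2) + H) = 4*(2 + H) = 8 + 4*H)
(-405 + 12*8)/(W(k(0)) - 308) = (-405 + 12*8)/((8 + 4*(-24)) - 308) = (-405 + 96)/((8 - 96) - 308) = -309/(-88 - 308) = -309/(-396) = -309*(-1/396) = 103/132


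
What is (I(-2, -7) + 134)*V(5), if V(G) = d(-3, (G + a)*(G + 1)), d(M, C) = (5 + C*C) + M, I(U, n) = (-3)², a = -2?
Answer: 46618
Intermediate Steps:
I(U, n) = 9
d(M, C) = 5 + M + C² (d(M, C) = (5 + C²) + M = 5 + M + C²)
V(G) = 2 + (1 + G)²*(-2 + G)² (V(G) = 5 - 3 + ((G - 2)*(G + 1))² = 5 - 3 + ((-2 + G)*(1 + G))² = 5 - 3 + ((1 + G)*(-2 + G))² = 5 - 3 + (1 + G)²*(-2 + G)² = 2 + (1 + G)²*(-2 + G)²)
(I(-2, -7) + 134)*V(5) = (9 + 134)*(2 + (-2 + 5² - 1*5)²) = 143*(2 + (-2 + 25 - 5)²) = 143*(2 + 18²) = 143*(2 + 324) = 143*326 = 46618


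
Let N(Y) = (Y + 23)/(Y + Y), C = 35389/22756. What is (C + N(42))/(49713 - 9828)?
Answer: 556477/9530042130 ≈ 5.8392e-5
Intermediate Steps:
C = 35389/22756 (C = 35389*(1/22756) = 35389/22756 ≈ 1.5552)
N(Y) = (23 + Y)/(2*Y) (N(Y) = (23 + Y)/((2*Y)) = (23 + Y)*(1/(2*Y)) = (23 + Y)/(2*Y))
(C + N(42))/(49713 - 9828) = (35389/22756 + (½)*(23 + 42)/42)/(49713 - 9828) = (35389/22756 + (½)*(1/42)*65)/39885 = (35389/22756 + 65/84)*(1/39885) = (556477/238938)*(1/39885) = 556477/9530042130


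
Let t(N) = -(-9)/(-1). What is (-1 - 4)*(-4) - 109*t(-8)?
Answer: 1001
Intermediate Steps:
t(N) = -9 (t(N) = -(-9)*(-1) = -1*9 = -9)
(-1 - 4)*(-4) - 109*t(-8) = (-1 - 4)*(-4) - 109*(-9) = -5*(-4) + 981 = 20 + 981 = 1001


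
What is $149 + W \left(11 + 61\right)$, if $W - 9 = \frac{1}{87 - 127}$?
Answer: $\frac{3976}{5} \approx 795.2$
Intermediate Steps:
$W = \frac{359}{40}$ ($W = 9 + \frac{1}{87 - 127} = 9 + \frac{1}{-40} = 9 - \frac{1}{40} = \frac{359}{40} \approx 8.975$)
$149 + W \left(11 + 61\right) = 149 + \frac{359 \left(11 + 61\right)}{40} = 149 + \frac{359}{40} \cdot 72 = 149 + \frac{3231}{5} = \frac{3976}{5}$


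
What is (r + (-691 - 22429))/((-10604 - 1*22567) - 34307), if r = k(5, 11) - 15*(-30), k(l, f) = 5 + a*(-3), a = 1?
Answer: 11334/33739 ≈ 0.33593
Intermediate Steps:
k(l, f) = 2 (k(l, f) = 5 + 1*(-3) = 5 - 3 = 2)
r = 452 (r = 2 - 15*(-30) = 2 + 450 = 452)
(r + (-691 - 22429))/((-10604 - 1*22567) - 34307) = (452 + (-691 - 22429))/((-10604 - 1*22567) - 34307) = (452 - 23120)/((-10604 - 22567) - 34307) = -22668/(-33171 - 34307) = -22668/(-67478) = -22668*(-1/67478) = 11334/33739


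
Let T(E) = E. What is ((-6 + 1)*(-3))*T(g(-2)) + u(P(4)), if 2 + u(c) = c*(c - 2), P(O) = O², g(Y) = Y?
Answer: 192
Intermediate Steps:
u(c) = -2 + c*(-2 + c) (u(c) = -2 + c*(c - 2) = -2 + c*(-2 + c))
((-6 + 1)*(-3))*T(g(-2)) + u(P(4)) = ((-6 + 1)*(-3))*(-2) + (-2 + (4²)² - 2*4²) = -5*(-3)*(-2) + (-2 + 16² - 2*16) = 15*(-2) + (-2 + 256 - 32) = -30 + 222 = 192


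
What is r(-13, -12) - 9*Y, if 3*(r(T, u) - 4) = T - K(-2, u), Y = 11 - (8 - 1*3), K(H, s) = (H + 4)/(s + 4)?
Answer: -217/4 ≈ -54.250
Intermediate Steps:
K(H, s) = (4 + H)/(4 + s)
Y = 6 (Y = 11 - (8 - 3) = 11 - 1*5 = 11 - 5 = 6)
r(T, u) = 4 - 2/(3*(4 + u)) + T/3 (r(T, u) = 4 + (T - (4 - 2)/(4 + u))/3 = 4 + (T - 2/(4 + u))/3 = 4 + (-2/(3*(4 + u)) + T/3) = 4 - 2/(3*(4 + u)) + T/3)
r(-13, -12) - 9*Y = (-2 + (4 - 12)*(12 - 13))/(3*(4 - 12)) - 9*6 = (⅓)*(-2 - 8*(-1))/(-8) - 54 = (⅓)*(-⅛)*(-2 + 8) - 54 = (⅓)*(-⅛)*6 - 54 = -¼ - 54 = -217/4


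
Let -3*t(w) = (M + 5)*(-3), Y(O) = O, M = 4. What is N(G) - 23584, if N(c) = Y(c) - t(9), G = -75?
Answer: -23668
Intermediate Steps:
t(w) = 9 (t(w) = -(4 + 5)*(-3)/3 = -3*(-3) = -⅓*(-27) = 9)
N(c) = -9 + c (N(c) = c - 1*9 = c - 9 = -9 + c)
N(G) - 23584 = (-9 - 75) - 23584 = -84 - 23584 = -23668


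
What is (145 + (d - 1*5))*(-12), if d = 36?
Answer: -2112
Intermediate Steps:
(145 + (d - 1*5))*(-12) = (145 + (36 - 1*5))*(-12) = (145 + (36 - 5))*(-12) = (145 + 31)*(-12) = 176*(-12) = -2112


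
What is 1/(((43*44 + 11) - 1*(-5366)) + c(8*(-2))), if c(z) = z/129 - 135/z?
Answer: 2064/15020375 ≈ 0.00013741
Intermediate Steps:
c(z) = -135/z + z/129 (c(z) = z*(1/129) - 135/z = z/129 - 135/z = -135/z + z/129)
1/(((43*44 + 11) - 1*(-5366)) + c(8*(-2))) = 1/(((43*44 + 11) - 1*(-5366)) + (-135/(8*(-2)) + (8*(-2))/129)) = 1/(((1892 + 11) + 5366) + (-135/(-16) + (1/129)*(-16))) = 1/((1903 + 5366) + (-135*(-1/16) - 16/129)) = 1/(7269 + (135/16 - 16/129)) = 1/(7269 + 17159/2064) = 1/(15020375/2064) = 2064/15020375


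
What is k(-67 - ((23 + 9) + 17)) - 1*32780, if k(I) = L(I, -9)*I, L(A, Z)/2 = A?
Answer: -5868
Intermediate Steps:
L(A, Z) = 2*A
k(I) = 2*I² (k(I) = (2*I)*I = 2*I²)
k(-67 - ((23 + 9) + 17)) - 1*32780 = 2*(-67 - ((23 + 9) + 17))² - 1*32780 = 2*(-67 - (32 + 17))² - 32780 = 2*(-67 - 1*49)² - 32780 = 2*(-67 - 49)² - 32780 = 2*(-116)² - 32780 = 2*13456 - 32780 = 26912 - 32780 = -5868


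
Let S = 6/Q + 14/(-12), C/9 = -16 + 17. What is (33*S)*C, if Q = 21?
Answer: -3663/14 ≈ -261.64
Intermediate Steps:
C = 9 (C = 9*(-16 + 17) = 9*1 = 9)
S = -37/42 (S = 6/21 + 14/(-12) = 6*(1/21) + 14*(-1/12) = 2/7 - 7/6 = -37/42 ≈ -0.88095)
(33*S)*C = (33*(-37/42))*9 = -407/14*9 = -3663/14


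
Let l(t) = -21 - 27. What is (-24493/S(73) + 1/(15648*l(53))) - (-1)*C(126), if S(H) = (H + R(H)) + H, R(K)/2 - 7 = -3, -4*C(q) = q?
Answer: -1574313995/8262144 ≈ -190.55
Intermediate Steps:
l(t) = -48
C(q) = -q/4
R(K) = 8 (R(K) = 14 + 2*(-3) = 14 - 6 = 8)
S(H) = 8 + 2*H (S(H) = (H + 8) + H = (8 + H) + H = 8 + 2*H)
(-24493/S(73) + 1/(15648*l(53))) - (-1)*C(126) = (-24493/(8 + 2*73) + 1/(15648*(-48))) - (-1)*(-1/4*126) = (-24493/(8 + 146) + (1/15648)*(-1/48)) - (-1)*(-63)/2 = (-24493/154 - 1/751104) - 1*63/2 = (-24493*1/154 - 1/751104) - 63/2 = (-3499/22 - 1/751104) - 63/2 = -1314056459/8262144 - 63/2 = -1574313995/8262144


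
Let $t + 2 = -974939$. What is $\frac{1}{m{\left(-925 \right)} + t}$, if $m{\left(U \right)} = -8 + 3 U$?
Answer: $- \frac{1}{977724} \approx -1.0228 \cdot 10^{-6}$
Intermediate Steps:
$t = -974941$ ($t = -2 - 974939 = -974941$)
$\frac{1}{m{\left(-925 \right)} + t} = \frac{1}{\left(-8 + 3 \left(-925\right)\right) - 974941} = \frac{1}{\left(-8 - 2775\right) - 974941} = \frac{1}{-2783 - 974941} = \frac{1}{-977724} = - \frac{1}{977724}$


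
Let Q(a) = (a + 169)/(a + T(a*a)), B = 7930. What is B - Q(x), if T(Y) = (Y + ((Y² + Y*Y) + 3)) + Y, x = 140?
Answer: 2031029863227/256119781 ≈ 7930.0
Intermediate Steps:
T(Y) = 3 + 2*Y + 2*Y² (T(Y) = (Y + ((Y² + Y²) + 3)) + Y = (Y + (2*Y² + 3)) + Y = (Y + (3 + 2*Y²)) + Y = (3 + Y + 2*Y²) + Y = 3 + 2*Y + 2*Y²)
Q(a) = (169 + a)/(3 + a + 2*a² + 2*a⁴) (Q(a) = (a + 169)/(a + (3 + 2*(a*a) + 2*(a*a)²)) = (169 + a)/(a + (3 + 2*a² + 2*(a²)²)) = (169 + a)/(a + (3 + 2*a² + 2*a⁴)) = (169 + a)/(3 + a + 2*a² + 2*a⁴))
B - Q(x) = 7930 - (169 + 140)/(3 + 140 + 2*140² + 2*140⁴) = 7930 - 309/(3 + 140 + 2*19600 + 2*384160000) = 7930 - 309/(3 + 140 + 39200 + 768320000) = 7930 - 309/768359343 = 7930 - 1*103/256119781 = 7930 - 103/256119781 = 2031029863227/256119781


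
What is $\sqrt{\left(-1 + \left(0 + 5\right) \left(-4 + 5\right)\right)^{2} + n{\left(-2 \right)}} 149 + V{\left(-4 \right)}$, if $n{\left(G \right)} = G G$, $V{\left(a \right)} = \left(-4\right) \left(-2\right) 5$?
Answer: $40 + 298 \sqrt{5} \approx 706.35$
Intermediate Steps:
$V{\left(a \right)} = 40$ ($V{\left(a \right)} = 8 \cdot 5 = 40$)
$n{\left(G \right)} = G^{2}$
$\sqrt{\left(-1 + \left(0 + 5\right) \left(-4 + 5\right)\right)^{2} + n{\left(-2 \right)}} 149 + V{\left(-4 \right)} = \sqrt{\left(-1 + \left(0 + 5\right) \left(-4 + 5\right)\right)^{2} + \left(-2\right)^{2}} \cdot 149 + 40 = \sqrt{\left(-1 + 5 \cdot 1\right)^{2} + 4} \cdot 149 + 40 = \sqrt{\left(-1 + 5\right)^{2} + 4} \cdot 149 + 40 = \sqrt{4^{2} + 4} \cdot 149 + 40 = \sqrt{16 + 4} \cdot 149 + 40 = \sqrt{20} \cdot 149 + 40 = 2 \sqrt{5} \cdot 149 + 40 = 298 \sqrt{5} + 40 = 40 + 298 \sqrt{5}$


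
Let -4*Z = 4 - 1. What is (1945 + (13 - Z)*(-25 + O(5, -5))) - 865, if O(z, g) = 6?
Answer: 3275/4 ≈ 818.75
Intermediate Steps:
Z = -3/4 (Z = -(4 - 1)/4 = -1/4*3 = -3/4 ≈ -0.75000)
(1945 + (13 - Z)*(-25 + O(5, -5))) - 865 = (1945 + (13 - 1*(-3/4))*(-25 + 6)) - 865 = (1945 + (13 + 3/4)*(-19)) - 865 = (1945 + (55/4)*(-19)) - 865 = (1945 - 1045/4) - 865 = 6735/4 - 865 = 3275/4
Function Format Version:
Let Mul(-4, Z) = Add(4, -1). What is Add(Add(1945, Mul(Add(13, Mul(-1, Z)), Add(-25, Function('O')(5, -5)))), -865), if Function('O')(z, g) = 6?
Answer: Rational(3275, 4) ≈ 818.75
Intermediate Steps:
Z = Rational(-3, 4) (Z = Mul(Rational(-1, 4), Add(4, -1)) = Mul(Rational(-1, 4), 3) = Rational(-3, 4) ≈ -0.75000)
Add(Add(1945, Mul(Add(13, Mul(-1, Z)), Add(-25, Function('O')(5, -5)))), -865) = Add(Add(1945, Mul(Add(13, Mul(-1, Rational(-3, 4))), Add(-25, 6))), -865) = Add(Add(1945, Mul(Add(13, Rational(3, 4)), -19)), -865) = Add(Add(1945, Mul(Rational(55, 4), -19)), -865) = Add(Add(1945, Rational(-1045, 4)), -865) = Add(Rational(6735, 4), -865) = Rational(3275, 4)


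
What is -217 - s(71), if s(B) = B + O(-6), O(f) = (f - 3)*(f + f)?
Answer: -396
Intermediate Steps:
O(f) = 2*f*(-3 + f) (O(f) = (-3 + f)*(2*f) = 2*f*(-3 + f))
s(B) = 108 + B (s(B) = B + 2*(-6)*(-3 - 6) = B + 2*(-6)*(-9) = B + 108 = 108 + B)
-217 - s(71) = -217 - (108 + 71) = -217 - 1*179 = -217 - 179 = -396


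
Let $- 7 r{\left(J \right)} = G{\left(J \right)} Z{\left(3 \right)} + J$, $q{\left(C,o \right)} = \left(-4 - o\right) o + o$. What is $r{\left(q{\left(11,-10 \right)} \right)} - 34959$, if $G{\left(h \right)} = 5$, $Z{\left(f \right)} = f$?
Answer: $- \frac{244658}{7} \approx -34951.0$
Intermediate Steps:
$q{\left(C,o \right)} = o + o \left(-4 - o\right)$ ($q{\left(C,o \right)} = o \left(-4 - o\right) + o = o + o \left(-4 - o\right)$)
$r{\left(J \right)} = - \frac{15}{7} - \frac{J}{7}$ ($r{\left(J \right)} = - \frac{5 \cdot 3 + J}{7} = - \frac{15 + J}{7} = - \frac{15}{7} - \frac{J}{7}$)
$r{\left(q{\left(11,-10 \right)} \right)} - 34959 = \left(- \frac{15}{7} - \frac{\left(-1\right) \left(-10\right) \left(3 - 10\right)}{7}\right) - 34959 = \left(- \frac{15}{7} - \frac{\left(-1\right) \left(-10\right) \left(-7\right)}{7}\right) - 34959 = \left(- \frac{15}{7} - -10\right) - 34959 = \left(- \frac{15}{7} + 10\right) - 34959 = \frac{55}{7} - 34959 = - \frac{244658}{7}$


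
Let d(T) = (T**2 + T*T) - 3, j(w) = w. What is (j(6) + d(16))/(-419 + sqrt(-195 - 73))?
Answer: -215785/175829 - 1030*I*sqrt(67)/175829 ≈ -1.2272 - 0.047949*I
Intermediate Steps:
d(T) = -3 + 2*T**2 (d(T) = (T**2 + T**2) - 3 = 2*T**2 - 3 = -3 + 2*T**2)
(j(6) + d(16))/(-419 + sqrt(-195 - 73)) = (6 + (-3 + 2*16**2))/(-419 + sqrt(-195 - 73)) = (6 + (-3 + 2*256))/(-419 + sqrt(-268)) = (6 + (-3 + 512))/(-419 + 2*I*sqrt(67)) = (6 + 509)/(-419 + 2*I*sqrt(67)) = 515/(-419 + 2*I*sqrt(67))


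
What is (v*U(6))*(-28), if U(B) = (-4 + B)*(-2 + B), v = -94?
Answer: 21056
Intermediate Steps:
(v*U(6))*(-28) = -94*(8 + 6² - 6*6)*(-28) = -94*(8 + 36 - 36)*(-28) = -94*8*(-28) = -752*(-28) = 21056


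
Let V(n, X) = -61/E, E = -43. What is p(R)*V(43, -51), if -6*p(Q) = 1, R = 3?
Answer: -61/258 ≈ -0.23643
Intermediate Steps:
V(n, X) = 61/43 (V(n, X) = -61/(-43) = -61*(-1/43) = 61/43)
p(Q) = -⅙ (p(Q) = -⅙*1 = -⅙)
p(R)*V(43, -51) = -⅙*61/43 = -61/258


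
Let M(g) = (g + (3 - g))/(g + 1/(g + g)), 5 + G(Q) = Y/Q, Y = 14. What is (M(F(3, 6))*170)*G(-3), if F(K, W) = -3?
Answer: 29580/19 ≈ 1556.8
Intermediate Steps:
G(Q) = -5 + 14/Q
M(g) = 3/(g + 1/(2*g))
(M(F(3, 6))*170)*G(-3) = ((6*(-3)/(1 + 2*(-3)²))*170)*(-5 + 14/(-3)) = ((6*(-3)/(1 + 2*9))*170)*(-5 + 14*(-⅓)) = ((6*(-3)/(1 + 18))*170)*(-5 - 14/3) = ((6*(-3)/19)*170)*(-29/3) = ((6*(-3)*(1/19))*170)*(-29/3) = -18/19*170*(-29/3) = -3060/19*(-29/3) = 29580/19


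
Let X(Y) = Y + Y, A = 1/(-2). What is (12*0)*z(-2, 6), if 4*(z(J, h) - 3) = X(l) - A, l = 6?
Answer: 0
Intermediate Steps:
A = -½ ≈ -0.50000
X(Y) = 2*Y
z(J, h) = 49/8 (z(J, h) = 3 + (2*6 - 1*(-½))/4 = 3 + (12 + ½)/4 = 3 + (¼)*(25/2) = 3 + 25/8 = 49/8)
(12*0)*z(-2, 6) = (12*0)*(49/8) = 0*(49/8) = 0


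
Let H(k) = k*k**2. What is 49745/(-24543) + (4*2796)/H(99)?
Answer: -21944689/10888911 ≈ -2.0153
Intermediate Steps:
H(k) = k**3
49745/(-24543) + (4*2796)/H(99) = 49745/(-24543) + (4*2796)/(99**3) = 49745*(-1/24543) + 11184/970299 = -49745/24543 + 11184*(1/970299) = -49745/24543 + 3728/323433 = -21944689/10888911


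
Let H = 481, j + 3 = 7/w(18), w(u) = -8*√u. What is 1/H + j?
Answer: -1442/481 - 7*√2/48 ≈ -3.2042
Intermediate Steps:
j = -3 - 7*√2/48 (j = -3 + 7/((-24*√2)) = -3 + 7*(-√2/48) = -3 - 7*√2/48 ≈ -3.2062)
1/H + j = 1/481 + (-3 - 7*√2/48) = -1442/481 - 7*√2/48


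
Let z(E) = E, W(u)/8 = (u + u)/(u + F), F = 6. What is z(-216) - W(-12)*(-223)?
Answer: 6920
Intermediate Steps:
W(u) = 16*u/(6 + u) (W(u) = 8*((u + u)/(u + 6)) = 8*((2*u)/(6 + u)) = 8*(2*u/(6 + u)) = 16*u/(6 + u))
z(-216) - W(-12)*(-223) = -216 - 16*(-12)/(6 - 12)*(-223) = -216 - 16*(-12)/(-6)*(-223) = -216 - 16*(-12)*(-⅙)*(-223) = -216 - 32*(-223) = -216 - 1*(-7136) = -216 + 7136 = 6920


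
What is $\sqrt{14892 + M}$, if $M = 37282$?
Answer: $\sqrt{52174} \approx 228.42$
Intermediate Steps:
$\sqrt{14892 + M} = \sqrt{14892 + 37282} = \sqrt{52174}$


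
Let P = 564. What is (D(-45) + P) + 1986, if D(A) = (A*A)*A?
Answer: -88575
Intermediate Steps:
D(A) = A³ (D(A) = A²*A = A³)
(D(-45) + P) + 1986 = ((-45)³ + 564) + 1986 = (-91125 + 564) + 1986 = -90561 + 1986 = -88575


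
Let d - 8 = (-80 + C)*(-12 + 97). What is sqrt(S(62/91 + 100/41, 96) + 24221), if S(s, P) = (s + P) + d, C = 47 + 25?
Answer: sqrt(329190372147)/3731 ≈ 153.78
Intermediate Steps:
C = 72
d = -672 (d = 8 + (-80 + 72)*(-12 + 97) = 8 - 8*85 = 8 - 680 = -672)
S(s, P) = -672 + P + s (S(s, P) = (s + P) - 672 = (P + s) - 672 = -672 + P + s)
sqrt(S(62/91 + 100/41, 96) + 24221) = sqrt((-672 + 96 + (62/91 + 100/41)) + 24221) = sqrt((-672 + 96 + 11642/3731) + 24221) = sqrt(-2137414/3731 + 24221) = sqrt(88231137/3731) = sqrt(329190372147)/3731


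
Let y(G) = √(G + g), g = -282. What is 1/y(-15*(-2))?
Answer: -I*√7/42 ≈ -0.062994*I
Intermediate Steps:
y(G) = √(-282 + G) (y(G) = √(G - 282) = √(-282 + G))
1/y(-15*(-2)) = 1/(√(-282 - 15*(-2))) = 1/(√(-282 + 30)) = 1/(√(-252)) = 1/(6*I*√7) = -I*√7/42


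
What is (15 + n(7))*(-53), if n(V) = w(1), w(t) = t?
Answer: -848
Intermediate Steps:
n(V) = 1
(15 + n(7))*(-53) = (15 + 1)*(-53) = 16*(-53) = -848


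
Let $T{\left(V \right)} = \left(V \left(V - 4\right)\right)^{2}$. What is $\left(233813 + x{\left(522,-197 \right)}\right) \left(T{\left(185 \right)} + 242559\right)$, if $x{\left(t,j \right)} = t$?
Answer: $262803839863640$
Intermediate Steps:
$T{\left(V \right)} = V^{2} \left(-4 + V\right)^{2}$ ($T{\left(V \right)} = \left(V \left(-4 + V\right)\right)^{2} = V^{2} \left(-4 + V\right)^{2}$)
$\left(233813 + x{\left(522,-197 \right)}\right) \left(T{\left(185 \right)} + 242559\right) = \left(233813 + 522\right) \left(185^{2} \left(-4 + 185\right)^{2} + 242559\right) = 234335 \left(34225 \cdot 181^{2} + 242559\right) = 234335 \left(34225 \cdot 32761 + 242559\right) = 234335 \left(1121245225 + 242559\right) = 234335 \cdot 1121487784 = 262803839863640$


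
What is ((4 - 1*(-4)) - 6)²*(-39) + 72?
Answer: -84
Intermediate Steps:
((4 - 1*(-4)) - 6)²*(-39) + 72 = ((4 + 4) - 6)²*(-39) + 72 = (8 - 6)²*(-39) + 72 = 2²*(-39) + 72 = 4*(-39) + 72 = -156 + 72 = -84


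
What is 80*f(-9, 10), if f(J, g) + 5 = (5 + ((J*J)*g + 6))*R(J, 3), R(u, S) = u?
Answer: -591520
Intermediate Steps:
f(J, g) = -5 + J*(11 + g*J²) (f(J, g) = -5 + (5 + ((J*J)*g + 6))*J = -5 + (5 + (J²*g + 6))*J = -5 + (5 + (g*J² + 6))*J = -5 + (5 + (6 + g*J²))*J = -5 + (11 + g*J²)*J = -5 + J*(11 + g*J²))
80*f(-9, 10) = 80*(-5 + 11*(-9) + 10*(-9)³) = 80*(-5 - 99 + 10*(-729)) = 80*(-5 - 99 - 7290) = 80*(-7394) = -591520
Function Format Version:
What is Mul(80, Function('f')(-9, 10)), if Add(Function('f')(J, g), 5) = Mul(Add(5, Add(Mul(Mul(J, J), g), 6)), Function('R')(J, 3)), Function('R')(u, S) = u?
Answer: -591520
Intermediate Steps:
Function('f')(J, g) = Add(-5, Mul(J, Add(11, Mul(g, Pow(J, 2))))) (Function('f')(J, g) = Add(-5, Mul(Add(5, Add(Mul(Mul(J, J), g), 6)), J)) = Add(-5, Mul(Add(5, Add(Mul(Pow(J, 2), g), 6)), J)) = Add(-5, Mul(Add(5, Add(Mul(g, Pow(J, 2)), 6)), J)) = Add(-5, Mul(Add(5, Add(6, Mul(g, Pow(J, 2)))), J)) = Add(-5, Mul(Add(11, Mul(g, Pow(J, 2))), J)) = Add(-5, Mul(J, Add(11, Mul(g, Pow(J, 2))))))
Mul(80, Function('f')(-9, 10)) = Mul(80, Add(-5, Mul(11, -9), Mul(10, Pow(-9, 3)))) = Mul(80, Add(-5, -99, Mul(10, -729))) = Mul(80, Add(-5, -99, -7290)) = Mul(80, -7394) = -591520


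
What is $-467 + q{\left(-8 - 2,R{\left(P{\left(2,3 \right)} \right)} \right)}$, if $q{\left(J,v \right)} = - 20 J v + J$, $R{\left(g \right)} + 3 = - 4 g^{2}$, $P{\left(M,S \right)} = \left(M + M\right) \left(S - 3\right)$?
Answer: $-1077$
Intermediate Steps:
$P{\left(M,S \right)} = 2 M \left(-3 + S\right)$
$R{\left(g \right)} = -3 - 4 g^{2}$
$q{\left(J,v \right)} = J - 20 J v$ ($q{\left(J,v \right)} = - 20 J v + J = J - 20 J v$)
$-467 + q{\left(-8 - 2,R{\left(P{\left(2,3 \right)} \right)} \right)} = -467 + \left(-8 - 2\right) \left(1 - 20 \left(-3 - 4 \left(2 \cdot 2 \left(-3 + 3\right)\right)^{2}\right)\right) = -467 - 10 \left(1 - 20 \left(-3 - 4 \left(2 \cdot 2 \cdot 0\right)^{2}\right)\right) = -467 - 10 \left(1 - 20 \left(-3 - 4 \cdot 0^{2}\right)\right) = -467 - 10 \left(1 - 20 \left(-3 - 0\right)\right) = -467 - 10 \left(1 - 20 \left(-3 + 0\right)\right) = -467 - 10 \left(1 - -60\right) = -467 - 10 \left(1 + 60\right) = -467 - 610 = -1077$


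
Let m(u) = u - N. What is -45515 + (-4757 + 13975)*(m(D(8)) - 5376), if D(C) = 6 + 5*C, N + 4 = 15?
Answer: -49278853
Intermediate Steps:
N = 11 (N = -4 + 15 = 11)
m(u) = -11 + u (m(u) = u - 1*11 = u - 11 = -11 + u)
-45515 + (-4757 + 13975)*(m(D(8)) - 5376) = -45515 + (-4757 + 13975)*((-11 + (6 + 5*8)) - 5376) = -45515 + 9218*((-11 + (6 + 40)) - 5376) = -45515 + 9218*((-11 + 46) - 5376) = -45515 + 9218*(35 - 5376) = -45515 + 9218*(-5341) = -45515 - 49233338 = -49278853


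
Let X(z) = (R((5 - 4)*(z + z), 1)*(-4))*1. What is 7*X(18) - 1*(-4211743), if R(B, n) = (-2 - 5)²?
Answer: 4210371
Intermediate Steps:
R(B, n) = 49 (R(B, n) = (-7)² = 49)
X(z) = -196 (X(z) = (49*(-4))*1 = -196*1 = -196)
7*X(18) - 1*(-4211743) = 7*(-196) - 1*(-4211743) = -1372 + 4211743 = 4210371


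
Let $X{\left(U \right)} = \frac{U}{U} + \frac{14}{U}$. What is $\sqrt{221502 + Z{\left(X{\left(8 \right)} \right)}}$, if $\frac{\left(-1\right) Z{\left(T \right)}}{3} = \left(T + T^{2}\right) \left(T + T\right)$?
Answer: $\frac{\sqrt{14165238}}{8} \approx 470.46$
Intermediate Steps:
$X{\left(U \right)} = 1 + \frac{14}{U}$
$Z{\left(T \right)} = - 6 T \left(T + T^{2}\right)$ ($Z{\left(T \right)} = - 3 \left(T + T^{2}\right) \left(T + T\right) = - 3 \left(T + T^{2}\right) 2 T = - 3 \cdot 2 T \left(T + T^{2}\right) = - 6 T \left(T + T^{2}\right)$)
$\sqrt{221502 + Z{\left(X{\left(8 \right)} \right)}} = \sqrt{221502 + 6 \left(\frac{14 + 8}{8}\right)^{2} \left(-1 - \frac{14 + 8}{8}\right)} = \sqrt{221502 + 6 \left(\frac{1}{8} \cdot 22\right)^{2} \left(-1 - \frac{1}{8} \cdot 22\right)} = \sqrt{221502 + 6 \left(\frac{11}{4}\right)^{2} \left(-1 - \frac{11}{4}\right)} = \sqrt{221502 + 6 \cdot \frac{121}{16} \left(-1 - \frac{11}{4}\right)} = \sqrt{221502 + 6 \cdot \frac{121}{16} \left(- \frac{15}{4}\right)} = \sqrt{221502 - \frac{5445}{32}} = \sqrt{\frac{7082619}{32}} = \frac{\sqrt{14165238}}{8}$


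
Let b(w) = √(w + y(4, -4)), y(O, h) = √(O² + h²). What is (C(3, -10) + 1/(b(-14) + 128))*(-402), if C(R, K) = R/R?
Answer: -402 - 402/(128 + I*√(14 - 4*√2)) ≈ -405.14 + 0.070835*I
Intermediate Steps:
C(R, K) = 1
b(w) = √(w + 4*√2) (b(w) = √(w + √(4² + (-4)²)) = √(w + √(16 + 16)) = √(w + √32) = √(w + 4*√2))
(C(3, -10) + 1/(b(-14) + 128))*(-402) = (1 + 1/(√(-14 + 4*√2) + 128))*(-402) = (1 + 1/(128 + √(-14 + 4*√2)))*(-402) = -402 - 402/(128 + √(-14 + 4*√2))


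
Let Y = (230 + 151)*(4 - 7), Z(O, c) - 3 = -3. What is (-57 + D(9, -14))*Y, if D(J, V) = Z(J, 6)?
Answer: 65151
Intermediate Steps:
Z(O, c) = 0 (Z(O, c) = 3 - 3 = 0)
D(J, V) = 0
Y = -1143 (Y = 381*(-3) = -1143)
(-57 + D(9, -14))*Y = (-57 + 0)*(-1143) = -57*(-1143) = 65151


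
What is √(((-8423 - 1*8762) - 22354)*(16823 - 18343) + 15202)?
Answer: √60114482 ≈ 7753.4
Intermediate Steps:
√(((-8423 - 1*8762) - 22354)*(16823 - 18343) + 15202) = √(((-8423 - 8762) - 22354)*(-1520) + 15202) = √((-17185 - 22354)*(-1520) + 15202) = √(-39539*(-1520) + 15202) = √(60099280 + 15202) = √60114482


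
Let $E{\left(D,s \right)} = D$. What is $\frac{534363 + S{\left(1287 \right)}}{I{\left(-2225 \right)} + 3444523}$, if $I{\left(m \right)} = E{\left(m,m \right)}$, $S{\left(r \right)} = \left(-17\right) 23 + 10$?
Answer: $\frac{266991}{1721149} \approx 0.15512$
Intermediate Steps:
$S{\left(r \right)} = -381$ ($S{\left(r \right)} = -391 + 10 = -381$)
$I{\left(m \right)} = m$
$\frac{534363 + S{\left(1287 \right)}}{I{\left(-2225 \right)} + 3444523} = \frac{534363 - 381}{-2225 + 3444523} = \frac{533982}{3442298} = 533982 \cdot \frac{1}{3442298} = \frac{266991}{1721149}$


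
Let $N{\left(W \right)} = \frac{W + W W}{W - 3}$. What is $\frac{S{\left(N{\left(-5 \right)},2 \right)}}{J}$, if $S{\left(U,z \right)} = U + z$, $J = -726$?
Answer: $\frac{1}{1452} \approx 0.00068871$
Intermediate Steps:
$N{\left(W \right)} = \frac{W + W^{2}}{-3 + W}$
$\frac{S{\left(N{\left(-5 \right)},2 \right)}}{J} = \frac{- \frac{5 \left(1 - 5\right)}{-3 - 5} + 2}{-726} = \left(\left(-5\right) \frac{1}{-8} \left(-4\right) + 2\right) \left(- \frac{1}{726}\right) = \left(\left(-5\right) \left(- \frac{1}{8}\right) \left(-4\right) + 2\right) \left(- \frac{1}{726}\right) = \left(- \frac{5}{2} + 2\right) \left(- \frac{1}{726}\right) = \left(- \frac{1}{2}\right) \left(- \frac{1}{726}\right) = \frac{1}{1452}$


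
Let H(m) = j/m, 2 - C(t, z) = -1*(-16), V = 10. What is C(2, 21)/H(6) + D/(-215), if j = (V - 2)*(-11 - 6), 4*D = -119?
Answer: 11053/14620 ≈ 0.75602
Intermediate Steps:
D = -119/4 (D = (1/4)*(-119) = -119/4 ≈ -29.750)
C(t, z) = -14 (C(t, z) = 2 - (-1)*(-16) = 2 - 1*16 = 2 - 16 = -14)
j = -136 (j = (10 - 2)*(-11 - 6) = 8*(-17) = -136)
H(m) = -136/m
C(2, 21)/H(6) + D/(-215) = -14/((-136/6)) - 119/4/(-215) = -14/((-136*1/6)) - 119/4*(-1/215) = -14/(-68/3) + 119/860 = -14*(-3/68) + 119/860 = 21/34 + 119/860 = 11053/14620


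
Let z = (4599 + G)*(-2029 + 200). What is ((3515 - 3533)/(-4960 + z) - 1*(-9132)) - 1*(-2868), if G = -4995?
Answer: 4315943991/359662 ≈ 12000.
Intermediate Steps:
z = 724284 (z = (4599 - 4995)*(-2029 + 200) = -396*(-1829) = 724284)
((3515 - 3533)/(-4960 + z) - 1*(-9132)) - 1*(-2868) = ((3515 - 3533)/(-4960 + 724284) - 1*(-9132)) - 1*(-2868) = (-18/719324 + 9132) + 2868 = (-18*1/719324 + 9132) + 2868 = (-9/359662 + 9132) + 2868 = 3284433375/359662 + 2868 = 4315943991/359662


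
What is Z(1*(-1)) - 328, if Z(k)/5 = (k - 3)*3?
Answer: -388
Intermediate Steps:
Z(k) = -45 + 15*k (Z(k) = 5*((k - 3)*3) = 5*((-3 + k)*3) = 5*(-9 + 3*k) = -45 + 15*k)
Z(1*(-1)) - 328 = (-45 + 15*(1*(-1))) - 328 = (-45 + 15*(-1)) - 328 = (-45 - 15) - 328 = -60 - 328 = -388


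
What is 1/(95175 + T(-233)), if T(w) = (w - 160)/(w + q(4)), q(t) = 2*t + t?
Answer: 221/21034068 ≈ 1.0507e-5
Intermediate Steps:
q(t) = 3*t
T(w) = (-160 + w)/(12 + w) (T(w) = (w - 160)/(w + 3*4) = (-160 + w)/(w + 12) = (-160 + w)/(12 + w))
1/(95175 + T(-233)) = 1/(95175 + (-160 - 233)/(12 - 233)) = 1/(95175 - 393/(-221)) = 1/(95175 - 1/221*(-393)) = 1/(95175 + 393/221) = 1/(21034068/221) = 221/21034068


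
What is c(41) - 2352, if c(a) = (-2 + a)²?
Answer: -831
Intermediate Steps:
c(41) - 2352 = (-2 + 41)² - 2352 = 39² - 2352 = 1521 - 2352 = -831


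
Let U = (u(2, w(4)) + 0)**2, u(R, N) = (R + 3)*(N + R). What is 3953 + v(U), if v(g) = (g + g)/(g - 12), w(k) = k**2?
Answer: 1332836/337 ≈ 3955.0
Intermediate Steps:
u(R, N) = (3 + R)*(N + R)
U = 8100 (U = ((2**2 + 3*4**2 + 3*2 + 4**2*2) + 0)**2 = ((4 + 3*16 + 6 + 16*2) + 0)**2 = ((4 + 48 + 6 + 32) + 0)**2 = (90 + 0)**2 = 90**2 = 8100)
v(g) = 2*g/(-12 + g) (v(g) = (2*g)/(-12 + g) = 2*g/(-12 + g))
3953 + v(U) = 3953 + 2*8100/(-12 + 8100) = 3953 + 2*8100/8088 = 3953 + 2*8100*(1/8088) = 3953 + 675/337 = 1332836/337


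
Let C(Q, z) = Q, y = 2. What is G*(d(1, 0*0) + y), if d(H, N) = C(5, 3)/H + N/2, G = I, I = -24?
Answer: -168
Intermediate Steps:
G = -24
d(H, N) = N/2 + 5/H (d(H, N) = 5/H + N/2 = N/2 + 5/H)
G*(d(1, 0*0) + y) = -24*(((0*0)/2 + 5/1) + 2) = -24*(((½)*0 + 5*1) + 2) = -24*((0 + 5) + 2) = -24*(5 + 2) = -24*7 = -168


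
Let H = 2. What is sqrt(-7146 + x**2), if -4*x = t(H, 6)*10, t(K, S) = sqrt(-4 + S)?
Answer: I*sqrt(28534)/2 ≈ 84.46*I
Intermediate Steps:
x = -5*sqrt(2)/2 (x = -sqrt(-4 + 6)*10/4 = -sqrt(2)*10/4 = -5*sqrt(2)/2 ≈ -3.5355)
sqrt(-7146 + x**2) = sqrt(-7146 + (-5*sqrt(2)/2)**2) = sqrt(-7146 + 25/2) = sqrt(-14267/2) = I*sqrt(28534)/2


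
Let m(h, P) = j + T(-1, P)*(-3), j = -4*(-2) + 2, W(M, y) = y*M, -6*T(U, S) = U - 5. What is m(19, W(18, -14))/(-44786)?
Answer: -1/6398 ≈ -0.00015630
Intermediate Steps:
T(U, S) = 5/6 - U/6 (T(U, S) = -(U - 5)/6 = -(-5 + U)/6 = 5/6 - U/6)
W(M, y) = M*y
j = 10 (j = 8 + 2 = 10)
m(h, P) = 7 (m(h, P) = 10 + (5/6 - 1/6*(-1))*(-3) = 10 + (5/6 + 1/6)*(-3) = 10 + 1*(-3) = 10 - 3 = 7)
m(19, W(18, -14))/(-44786) = 7/(-44786) = 7*(-1/44786) = -1/6398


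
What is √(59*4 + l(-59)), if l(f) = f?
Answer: √177 ≈ 13.304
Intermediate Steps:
√(59*4 + l(-59)) = √(59*4 - 59) = √(236 - 59) = √177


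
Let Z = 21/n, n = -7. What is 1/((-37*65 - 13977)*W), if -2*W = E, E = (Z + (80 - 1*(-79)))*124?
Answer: 1/158446704 ≈ 6.3113e-9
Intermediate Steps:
Z = -3 (Z = 21/(-7) = 21*(-1/7) = -3)
E = 19344 (E = (-3 + (80 - 1*(-79)))*124 = (-3 + (80 + 79))*124 = (-3 + 159)*124 = 156*124 = 19344)
W = -9672 (W = -1/2*19344 = -9672)
1/((-37*65 - 13977)*W) = 1/(-37*65 - 13977*(-9672)) = -1/9672/(-2405 - 13977) = -1/9672/(-16382) = -1/16382*(-1/9672) = 1/158446704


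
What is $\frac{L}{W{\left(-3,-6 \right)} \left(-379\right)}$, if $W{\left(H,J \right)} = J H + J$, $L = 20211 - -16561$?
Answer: $- \frac{9193}{1137} \approx -8.0853$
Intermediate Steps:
$L = 36772$ ($L = 20211 + 16561 = 36772$)
$W{\left(H,J \right)} = J + H J$ ($W{\left(H,J \right)} = H J + J = J + H J$)
$\frac{L}{W{\left(-3,-6 \right)} \left(-379\right)} = \frac{36772}{- 6 \left(1 - 3\right) \left(-379\right)} = \frac{36772}{\left(-6\right) \left(-2\right) \left(-379\right)} = \frac{36772}{12 \left(-379\right)} = \frac{36772}{-4548} = 36772 \left(- \frac{1}{4548}\right) = - \frac{9193}{1137}$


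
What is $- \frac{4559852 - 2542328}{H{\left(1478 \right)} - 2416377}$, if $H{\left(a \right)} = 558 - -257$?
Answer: $\frac{1008762}{1207781} \approx 0.83522$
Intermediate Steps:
$H{\left(a \right)} = 815$ ($H{\left(a \right)} = 558 + 257 = 815$)
$- \frac{4559852 - 2542328}{H{\left(1478 \right)} - 2416377} = - \frac{4559852 - 2542328}{815 - 2416377} = - \frac{2017524}{-2415562} = - \frac{2017524 \left(-1\right)}{2415562} = \left(-1\right) \left(- \frac{1008762}{1207781}\right) = \frac{1008762}{1207781}$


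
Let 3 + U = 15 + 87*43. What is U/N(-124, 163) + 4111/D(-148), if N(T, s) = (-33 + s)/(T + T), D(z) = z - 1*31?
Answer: -83568803/11635 ≈ -7182.5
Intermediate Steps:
D(z) = -31 + z (D(z) = z - 31 = -31 + z)
N(T, s) = (-33 + s)/(2*T) (N(T, s) = (-33 + s)/((2*T)) = (-33 + s)*(1/(2*T)) = (-33 + s)/(2*T))
U = 3753 (U = -3 + (15 + 87*43) = -3 + (15 + 3741) = -3 + 3756 = 3753)
U/N(-124, 163) + 4111/D(-148) = 3753/(((1/2)*(-33 + 163)/(-124))) + 4111/(-31 - 148) = 3753/(((1/2)*(-1/124)*130)) + 4111/(-179) = 3753/(-65/124) + 4111*(-1/179) = 3753*(-124/65) - 4111/179 = -465372/65 - 4111/179 = -83568803/11635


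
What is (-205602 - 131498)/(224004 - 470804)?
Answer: 3371/2468 ≈ 1.3659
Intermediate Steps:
(-205602 - 131498)/(224004 - 470804) = -337100/(-246800) = -337100*(-1/246800) = 3371/2468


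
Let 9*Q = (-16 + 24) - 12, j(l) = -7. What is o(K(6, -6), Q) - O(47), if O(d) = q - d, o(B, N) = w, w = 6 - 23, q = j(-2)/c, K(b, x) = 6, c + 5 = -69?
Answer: 2213/74 ≈ 29.905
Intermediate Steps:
c = -74 (c = -5 - 69 = -74)
q = 7/74 (q = -7/(-74) = -7*(-1/74) = 7/74 ≈ 0.094595)
Q = -4/9 (Q = ((-16 + 24) - 12)/9 = (8 - 12)/9 = (⅑)*(-4) = -4/9 ≈ -0.44444)
w = -17
o(B, N) = -17
O(d) = 7/74 - d
o(K(6, -6), Q) - O(47) = -17 - (7/74 - 1*47) = -17 - (7/74 - 47) = -17 - 1*(-3471/74) = -17 + 3471/74 = 2213/74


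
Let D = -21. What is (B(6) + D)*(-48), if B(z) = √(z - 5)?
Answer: 960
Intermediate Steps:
B(z) = √(-5 + z)
(B(6) + D)*(-48) = (√(-5 + 6) - 21)*(-48) = (√1 - 21)*(-48) = (1 - 21)*(-48) = -20*(-48) = 960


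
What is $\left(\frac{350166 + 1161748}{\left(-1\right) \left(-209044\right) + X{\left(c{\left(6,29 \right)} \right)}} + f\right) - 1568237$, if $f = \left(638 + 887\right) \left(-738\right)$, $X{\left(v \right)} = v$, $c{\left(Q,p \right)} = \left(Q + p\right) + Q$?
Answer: $- \frac{563208034481}{209085} \approx -2.6937 \cdot 10^{6}$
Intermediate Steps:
$c{\left(Q,p \right)} = p + 2 Q$
$f = -1125450$ ($f = 1525 \left(-738\right) = -1125450$)
$\left(\frac{350166 + 1161748}{\left(-1\right) \left(-209044\right) + X{\left(c{\left(6,29 \right)} \right)}} + f\right) - 1568237 = \left(\frac{350166 + 1161748}{\left(-1\right) \left(-209044\right) + \left(29 + 2 \cdot 6\right)} - 1125450\right) - 1568237 = \left(\frac{1511914}{209044 + \left(29 + 12\right)} - 1125450\right) - 1568237 = \left(\frac{1511914}{209044 + 41} - 1125450\right) - 1568237 = \left(\frac{1511914}{209085} - 1125450\right) - 1568237 = - \frac{235313201336}{209085} - 1568237 = - \frac{563208034481}{209085}$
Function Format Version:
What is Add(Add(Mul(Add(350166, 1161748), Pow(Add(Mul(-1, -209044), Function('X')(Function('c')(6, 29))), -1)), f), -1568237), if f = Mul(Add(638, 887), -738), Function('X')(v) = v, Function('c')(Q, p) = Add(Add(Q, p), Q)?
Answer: Rational(-563208034481, 209085) ≈ -2.6937e+6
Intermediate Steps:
Function('c')(Q, p) = Add(p, Mul(2, Q))
f = -1125450 (f = Mul(1525, -738) = -1125450)
Add(Add(Mul(Add(350166, 1161748), Pow(Add(Mul(-1, -209044), Function('X')(Function('c')(6, 29))), -1)), f), -1568237) = Add(Add(Mul(Add(350166, 1161748), Pow(Add(Mul(-1, -209044), Add(29, Mul(2, 6))), -1)), -1125450), -1568237) = Add(Add(Mul(1511914, Pow(Add(209044, Add(29, 12)), -1)), -1125450), -1568237) = Add(Add(Mul(1511914, Pow(Add(209044, 41), -1)), -1125450), -1568237) = Add(Add(Mul(1511914, Pow(209085, -1)), -1125450), -1568237) = Add(Add(Mul(1511914, Rational(1, 209085)), -1125450), -1568237) = Add(Add(Rational(1511914, 209085), -1125450), -1568237) = Add(Rational(-235313201336, 209085), -1568237) = Rational(-563208034481, 209085)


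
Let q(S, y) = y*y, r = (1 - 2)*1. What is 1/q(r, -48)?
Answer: 1/2304 ≈ 0.00043403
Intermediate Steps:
r = -1 (r = -1*1 = -1)
q(S, y) = y**2
1/q(r, -48) = 1/((-48)**2) = 1/2304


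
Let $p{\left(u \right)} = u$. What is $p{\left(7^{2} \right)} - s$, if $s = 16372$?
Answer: $-16323$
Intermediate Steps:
$p{\left(7^{2} \right)} - s = 7^{2} - 16372 = 49 - 16372 = -16323$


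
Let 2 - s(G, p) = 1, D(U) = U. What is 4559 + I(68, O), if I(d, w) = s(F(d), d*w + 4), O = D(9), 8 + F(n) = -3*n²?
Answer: 4560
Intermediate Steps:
F(n) = -8 - 3*n²
s(G, p) = 1 (s(G, p) = 2 - 1*1 = 2 - 1 = 1)
O = 9
I(d, w) = 1
4559 + I(68, O) = 4559 + 1 = 4560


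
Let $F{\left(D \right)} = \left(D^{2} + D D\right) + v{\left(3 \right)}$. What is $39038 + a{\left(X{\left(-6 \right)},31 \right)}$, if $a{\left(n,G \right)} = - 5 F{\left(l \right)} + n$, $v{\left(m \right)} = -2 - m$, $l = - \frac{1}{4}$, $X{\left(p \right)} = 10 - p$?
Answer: $\frac{312627}{8} \approx 39078.0$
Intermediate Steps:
$l = - \frac{1}{4}$ ($l = \left(-1\right) \frac{1}{4} = - \frac{1}{4} \approx -0.25$)
$F{\left(D \right)} = -5 + 2 D^{2}$ ($F{\left(D \right)} = \left(D^{2} + D D\right) - 5 = \left(D^{2} + D^{2}\right) - 5 = 2 D^{2} - 5 = -5 + 2 D^{2}$)
$a{\left(n,G \right)} = \frac{195}{8} + n$ ($a{\left(n,G \right)} = - 5 \left(-5 + 2 \left(- \frac{1}{4}\right)^{2}\right) + n = - 5 \left(-5 + 2 \cdot \frac{1}{16}\right) + n = - 5 \left(-5 + \frac{1}{8}\right) + n = \left(-5\right) \left(- \frac{39}{8}\right) + n = \frac{195}{8} + n$)
$39038 + a{\left(X{\left(-6 \right)},31 \right)} = 39038 + \left(\frac{195}{8} + \left(10 - -6\right)\right) = 39038 + \left(\frac{195}{8} + \left(10 + 6\right)\right) = 39038 + \left(\frac{195}{8} + 16\right) = 39038 + \frac{323}{8} = \frac{312627}{8}$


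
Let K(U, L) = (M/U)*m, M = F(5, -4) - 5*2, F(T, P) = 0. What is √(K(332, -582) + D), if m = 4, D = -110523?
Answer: I*√761393777/83 ≈ 332.45*I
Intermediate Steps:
M = -10 (M = 0 - 5*2 = 0 - 10 = -10)
K(U, L) = -40/U (K(U, L) = -10/U*4 = -40/U)
√(K(332, -582) + D) = √(-40/332 - 110523) = √(-40*1/332 - 110523) = √(-10/83 - 110523) = √(-9173419/83) = I*√761393777/83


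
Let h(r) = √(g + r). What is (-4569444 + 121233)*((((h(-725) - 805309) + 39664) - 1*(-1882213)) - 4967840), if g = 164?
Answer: 17131270474392 - 4448211*I*√561 ≈ 1.7131e+13 - 1.0536e+8*I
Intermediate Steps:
h(r) = √(164 + r)
(-4569444 + 121233)*((((h(-725) - 805309) + 39664) - 1*(-1882213)) - 4967840) = (-4569444 + 121233)*((((√(164 - 725) - 805309) + 39664) - 1*(-1882213)) - 4967840) = -4448211*((((√(-561) - 805309) + 39664) + 1882213) - 4967840) = -4448211*((((I*√561 - 805309) + 39664) + 1882213) - 4967840) = -4448211*((((-805309 + I*√561) + 39664) + 1882213) - 4967840) = -4448211*(((-765645 + I*√561) + 1882213) - 4967840) = -4448211*((1116568 + I*√561) - 4967840) = -4448211*(-3851272 + I*√561) = 17131270474392 - 4448211*I*√561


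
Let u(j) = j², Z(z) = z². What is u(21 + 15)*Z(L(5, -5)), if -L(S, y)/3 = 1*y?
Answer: 291600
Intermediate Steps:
L(S, y) = -3*y
u(21 + 15)*Z(L(5, -5)) = (21 + 15)²*(-3*(-5))² = 36²*15² = 1296*225 = 291600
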